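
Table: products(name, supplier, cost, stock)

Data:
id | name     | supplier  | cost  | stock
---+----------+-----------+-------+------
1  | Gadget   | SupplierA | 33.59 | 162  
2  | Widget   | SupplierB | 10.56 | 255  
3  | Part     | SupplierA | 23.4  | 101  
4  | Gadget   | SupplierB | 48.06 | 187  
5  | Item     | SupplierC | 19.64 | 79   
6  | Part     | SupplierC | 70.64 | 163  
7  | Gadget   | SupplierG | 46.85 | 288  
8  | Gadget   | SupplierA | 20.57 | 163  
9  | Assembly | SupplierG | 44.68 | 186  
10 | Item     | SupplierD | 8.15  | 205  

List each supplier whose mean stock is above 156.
SELECT supplier, AVG(stock)
FROM products
GROUP BY supplier
HAVING AVG(stock) > 156

Result:
  SupplierB: avg=221.00
  SupplierD: avg=205.00
  SupplierG: avg=237.00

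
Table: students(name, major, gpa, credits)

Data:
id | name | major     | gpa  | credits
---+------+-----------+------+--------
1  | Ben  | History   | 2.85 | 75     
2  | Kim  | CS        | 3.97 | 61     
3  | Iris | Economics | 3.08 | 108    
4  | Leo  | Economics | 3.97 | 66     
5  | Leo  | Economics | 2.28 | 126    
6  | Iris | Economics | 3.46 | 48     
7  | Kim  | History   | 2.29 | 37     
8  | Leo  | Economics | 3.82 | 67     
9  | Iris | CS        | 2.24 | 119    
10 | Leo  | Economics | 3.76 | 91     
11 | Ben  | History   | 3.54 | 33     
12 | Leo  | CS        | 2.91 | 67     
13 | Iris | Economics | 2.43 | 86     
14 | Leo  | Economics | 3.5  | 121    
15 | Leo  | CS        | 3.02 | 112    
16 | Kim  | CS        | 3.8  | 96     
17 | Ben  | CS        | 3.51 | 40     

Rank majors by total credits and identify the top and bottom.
SELECT major, SUM(credits)
FROM students
GROUP BY major
ORDER BY SUM(credits)

All groups:
  History: 145
  CS: 495
  Economics: 713

Highest: Economics (713)
Lowest: History (145)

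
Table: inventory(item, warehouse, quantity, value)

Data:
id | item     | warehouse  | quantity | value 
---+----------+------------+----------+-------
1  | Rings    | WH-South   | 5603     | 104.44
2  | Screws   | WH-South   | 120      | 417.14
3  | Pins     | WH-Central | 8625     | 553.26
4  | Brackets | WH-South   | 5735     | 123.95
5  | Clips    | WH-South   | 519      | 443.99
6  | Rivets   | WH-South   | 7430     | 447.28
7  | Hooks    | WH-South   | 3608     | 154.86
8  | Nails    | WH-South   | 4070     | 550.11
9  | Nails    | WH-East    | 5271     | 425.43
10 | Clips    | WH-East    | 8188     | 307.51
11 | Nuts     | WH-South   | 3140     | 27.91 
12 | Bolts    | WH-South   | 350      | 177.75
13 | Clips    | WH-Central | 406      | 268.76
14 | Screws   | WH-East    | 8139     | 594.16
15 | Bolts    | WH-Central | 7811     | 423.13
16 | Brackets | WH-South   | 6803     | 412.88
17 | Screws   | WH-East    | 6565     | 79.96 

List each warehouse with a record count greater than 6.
SELECT warehouse, COUNT(*) as cnt
FROM inventory
GROUP BY warehouse
HAVING COUNT(*) > 6

Result:
  WH-South: 10

Note: HAVING filters groups after aggregation, WHERE filters rows before.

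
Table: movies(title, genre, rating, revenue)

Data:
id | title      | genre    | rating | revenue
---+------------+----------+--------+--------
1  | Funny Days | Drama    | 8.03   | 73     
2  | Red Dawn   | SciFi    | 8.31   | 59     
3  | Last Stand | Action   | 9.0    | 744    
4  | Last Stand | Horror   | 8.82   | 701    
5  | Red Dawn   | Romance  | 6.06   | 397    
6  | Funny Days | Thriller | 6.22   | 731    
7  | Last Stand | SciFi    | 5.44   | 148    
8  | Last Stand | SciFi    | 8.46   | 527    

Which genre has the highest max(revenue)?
SELECT genre, MAX(revenue) as val
FROM movies
GROUP BY genre
ORDER BY val DESC
LIMIT 1

Result: Action with max(revenue) = 744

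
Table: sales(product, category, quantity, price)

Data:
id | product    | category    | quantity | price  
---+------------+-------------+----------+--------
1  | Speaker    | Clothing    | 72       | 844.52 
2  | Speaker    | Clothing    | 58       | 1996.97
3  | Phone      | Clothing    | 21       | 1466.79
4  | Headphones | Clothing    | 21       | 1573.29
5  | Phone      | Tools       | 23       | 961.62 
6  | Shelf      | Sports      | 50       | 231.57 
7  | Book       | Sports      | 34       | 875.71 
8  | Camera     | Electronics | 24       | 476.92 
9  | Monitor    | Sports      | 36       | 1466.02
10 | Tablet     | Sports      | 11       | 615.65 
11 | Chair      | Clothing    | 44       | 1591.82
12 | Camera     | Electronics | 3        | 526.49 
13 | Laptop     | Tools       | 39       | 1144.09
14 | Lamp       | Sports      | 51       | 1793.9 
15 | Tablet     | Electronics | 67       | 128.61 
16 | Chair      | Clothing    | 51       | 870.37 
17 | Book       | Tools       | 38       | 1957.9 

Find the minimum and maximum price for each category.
SELECT category, MIN(price), MAX(price)
FROM sales
GROUP BY category

Result:
  Clothing: min=844.52, max=1996.97
  Electronics: min=128.61, max=526.49
  Sports: min=231.57, max=1793.90
  Tools: min=961.62, max=1957.90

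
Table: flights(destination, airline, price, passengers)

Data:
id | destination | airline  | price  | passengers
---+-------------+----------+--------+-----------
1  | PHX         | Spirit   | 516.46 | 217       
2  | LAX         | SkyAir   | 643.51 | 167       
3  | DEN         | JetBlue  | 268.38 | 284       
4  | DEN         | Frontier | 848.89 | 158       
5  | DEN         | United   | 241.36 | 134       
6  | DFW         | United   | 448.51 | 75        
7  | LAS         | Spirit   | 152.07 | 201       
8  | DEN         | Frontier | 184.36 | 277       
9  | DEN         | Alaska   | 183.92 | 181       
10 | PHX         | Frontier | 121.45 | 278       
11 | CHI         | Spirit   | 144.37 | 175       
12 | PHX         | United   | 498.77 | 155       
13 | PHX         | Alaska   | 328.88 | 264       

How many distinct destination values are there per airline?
SELECT airline, COUNT(DISTINCT destination)
FROM flights
GROUP BY airline

Result:
  Alaska: 2 distinct
  Frontier: 2 distinct
  JetBlue: 1 distinct
  SkyAir: 1 distinct
  Spirit: 3 distinct
  United: 3 distinct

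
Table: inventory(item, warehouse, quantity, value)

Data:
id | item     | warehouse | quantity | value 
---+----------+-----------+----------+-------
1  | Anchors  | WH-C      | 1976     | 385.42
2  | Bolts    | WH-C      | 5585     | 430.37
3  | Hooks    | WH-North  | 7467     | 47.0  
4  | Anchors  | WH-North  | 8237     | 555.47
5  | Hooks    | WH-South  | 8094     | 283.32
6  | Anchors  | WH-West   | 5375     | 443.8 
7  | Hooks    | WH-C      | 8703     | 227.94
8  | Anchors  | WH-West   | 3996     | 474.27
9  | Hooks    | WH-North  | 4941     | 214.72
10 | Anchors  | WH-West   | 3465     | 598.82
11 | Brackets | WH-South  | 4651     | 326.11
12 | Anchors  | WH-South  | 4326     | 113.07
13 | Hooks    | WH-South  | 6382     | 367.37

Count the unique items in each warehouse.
SELECT warehouse, COUNT(DISTINCT item)
FROM inventory
GROUP BY warehouse

Result:
  WH-C: 3 distinct
  WH-North: 2 distinct
  WH-South: 3 distinct
  WH-West: 1 distinct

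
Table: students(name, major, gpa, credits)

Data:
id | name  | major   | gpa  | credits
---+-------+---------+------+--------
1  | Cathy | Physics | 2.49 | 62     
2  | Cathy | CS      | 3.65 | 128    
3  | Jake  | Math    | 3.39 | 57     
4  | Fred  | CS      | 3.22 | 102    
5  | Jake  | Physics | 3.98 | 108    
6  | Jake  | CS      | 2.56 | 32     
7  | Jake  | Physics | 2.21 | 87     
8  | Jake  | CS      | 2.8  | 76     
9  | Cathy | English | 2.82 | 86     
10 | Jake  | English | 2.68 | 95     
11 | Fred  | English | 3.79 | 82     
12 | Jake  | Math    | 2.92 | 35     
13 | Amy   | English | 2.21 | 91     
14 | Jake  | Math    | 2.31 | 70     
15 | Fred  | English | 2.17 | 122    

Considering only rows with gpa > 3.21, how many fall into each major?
SELECT major, COUNT(*)
FROM students
WHERE gpa > 3.21
GROUP BY major

Note: WHERE filters rows before grouping.

Result:
  CS: 2
  English: 1
  Math: 1
  Physics: 1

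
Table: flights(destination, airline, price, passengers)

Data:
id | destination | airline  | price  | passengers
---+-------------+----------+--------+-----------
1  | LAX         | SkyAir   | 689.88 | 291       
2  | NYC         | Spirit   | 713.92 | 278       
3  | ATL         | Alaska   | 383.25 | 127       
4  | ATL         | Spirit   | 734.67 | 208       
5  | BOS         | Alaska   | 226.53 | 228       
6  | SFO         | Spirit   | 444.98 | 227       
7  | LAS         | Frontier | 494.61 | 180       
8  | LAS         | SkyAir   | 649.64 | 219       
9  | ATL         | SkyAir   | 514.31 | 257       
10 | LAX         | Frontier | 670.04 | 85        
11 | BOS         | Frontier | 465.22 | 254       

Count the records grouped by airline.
SELECT airline, COUNT(*) as count
FROM flights
GROUP BY airline

Result:
  Alaska: 2
  Frontier: 3
  SkyAir: 3
  Spirit: 3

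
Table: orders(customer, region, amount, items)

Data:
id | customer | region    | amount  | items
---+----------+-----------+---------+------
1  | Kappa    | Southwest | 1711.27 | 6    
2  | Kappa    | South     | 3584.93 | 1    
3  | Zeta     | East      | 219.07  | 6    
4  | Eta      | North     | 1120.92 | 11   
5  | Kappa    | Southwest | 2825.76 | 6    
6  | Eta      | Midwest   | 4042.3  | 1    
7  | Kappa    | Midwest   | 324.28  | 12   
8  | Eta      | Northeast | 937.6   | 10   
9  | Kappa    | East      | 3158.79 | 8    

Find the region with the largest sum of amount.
SELECT region, SUM(amount) as val
FROM orders
GROUP BY region
ORDER BY val DESC
LIMIT 1

Result: Southwest with sum(amount) = 4537.03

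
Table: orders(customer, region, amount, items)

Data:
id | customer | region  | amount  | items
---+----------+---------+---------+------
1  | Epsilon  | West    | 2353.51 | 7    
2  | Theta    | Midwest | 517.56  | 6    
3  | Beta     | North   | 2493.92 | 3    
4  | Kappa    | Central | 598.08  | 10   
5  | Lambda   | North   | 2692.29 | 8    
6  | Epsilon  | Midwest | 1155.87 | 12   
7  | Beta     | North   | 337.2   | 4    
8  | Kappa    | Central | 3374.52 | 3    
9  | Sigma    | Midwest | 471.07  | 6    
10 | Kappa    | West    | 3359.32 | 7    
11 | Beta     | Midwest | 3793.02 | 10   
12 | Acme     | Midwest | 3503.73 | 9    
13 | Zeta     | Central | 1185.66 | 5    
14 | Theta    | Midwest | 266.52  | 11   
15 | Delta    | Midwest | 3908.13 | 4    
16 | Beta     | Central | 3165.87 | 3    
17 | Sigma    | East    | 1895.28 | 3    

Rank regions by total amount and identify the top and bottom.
SELECT region, SUM(amount)
FROM orders
GROUP BY region
ORDER BY SUM(amount)

All groups:
  East: 1895.28
  North: 5523.41
  West: 5712.83
  Central: 8324.13
  Midwest: 13615.90

Highest: Midwest (13615.90)
Lowest: East (1895.28)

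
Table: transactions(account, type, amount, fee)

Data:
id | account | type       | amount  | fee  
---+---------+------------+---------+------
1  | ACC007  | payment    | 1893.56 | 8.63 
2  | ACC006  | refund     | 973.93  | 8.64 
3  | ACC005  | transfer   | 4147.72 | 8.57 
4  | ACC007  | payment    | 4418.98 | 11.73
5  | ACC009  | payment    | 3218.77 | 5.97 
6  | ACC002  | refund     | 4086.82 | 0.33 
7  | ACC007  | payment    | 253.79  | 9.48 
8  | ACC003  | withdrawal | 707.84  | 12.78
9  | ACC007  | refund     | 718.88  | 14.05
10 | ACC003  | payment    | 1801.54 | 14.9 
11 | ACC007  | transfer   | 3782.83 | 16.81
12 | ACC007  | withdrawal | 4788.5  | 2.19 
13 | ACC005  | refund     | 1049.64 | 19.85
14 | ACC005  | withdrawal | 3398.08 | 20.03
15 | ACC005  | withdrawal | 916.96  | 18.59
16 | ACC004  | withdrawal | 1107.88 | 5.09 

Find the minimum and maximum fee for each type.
SELECT type, MIN(fee), MAX(fee)
FROM transactions
GROUP BY type

Result:
  payment: min=5.97, max=14.90
  refund: min=0.33, max=19.85
  transfer: min=8.57, max=16.81
  withdrawal: min=2.19, max=20.03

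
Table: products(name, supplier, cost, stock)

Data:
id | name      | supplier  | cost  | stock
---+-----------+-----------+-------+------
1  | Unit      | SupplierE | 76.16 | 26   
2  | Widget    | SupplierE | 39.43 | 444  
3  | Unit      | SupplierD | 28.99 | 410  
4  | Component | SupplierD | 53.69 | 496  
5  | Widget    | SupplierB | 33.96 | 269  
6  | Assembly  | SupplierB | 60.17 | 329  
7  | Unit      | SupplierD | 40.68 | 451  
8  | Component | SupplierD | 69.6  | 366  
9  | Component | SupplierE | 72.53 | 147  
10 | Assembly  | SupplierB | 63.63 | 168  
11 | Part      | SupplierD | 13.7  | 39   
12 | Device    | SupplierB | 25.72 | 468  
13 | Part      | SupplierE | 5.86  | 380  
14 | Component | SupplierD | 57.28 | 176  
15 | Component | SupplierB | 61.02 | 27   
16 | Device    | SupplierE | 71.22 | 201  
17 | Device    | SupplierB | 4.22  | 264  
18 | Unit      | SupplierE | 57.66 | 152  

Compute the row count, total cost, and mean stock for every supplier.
SELECT supplier,
       COUNT(*) as cnt,
       SUM(cost) as total_cost,
       AVG(stock) as avg_stock
FROM products
GROUP BY supplier

Result:
  SupplierB: 6 records, 248.72 total cost, 254.17 avg stock
  SupplierD: 6 records, 263.94 total cost, 323.00 avg stock
  SupplierE: 6 records, 322.86 total cost, 225.00 avg stock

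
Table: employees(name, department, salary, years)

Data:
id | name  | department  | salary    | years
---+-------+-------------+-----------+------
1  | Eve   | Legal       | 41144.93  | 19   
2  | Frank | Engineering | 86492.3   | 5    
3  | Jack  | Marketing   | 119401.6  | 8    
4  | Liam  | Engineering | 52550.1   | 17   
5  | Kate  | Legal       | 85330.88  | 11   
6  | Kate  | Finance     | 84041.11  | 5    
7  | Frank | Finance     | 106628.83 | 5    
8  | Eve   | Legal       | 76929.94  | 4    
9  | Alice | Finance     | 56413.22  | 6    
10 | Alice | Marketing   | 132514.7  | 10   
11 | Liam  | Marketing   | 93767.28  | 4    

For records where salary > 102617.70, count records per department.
SELECT department, COUNT(*)
FROM employees
WHERE salary > 102617.70
GROUP BY department

Note: WHERE filters rows before grouping.

Result:
  Finance: 1
  Marketing: 2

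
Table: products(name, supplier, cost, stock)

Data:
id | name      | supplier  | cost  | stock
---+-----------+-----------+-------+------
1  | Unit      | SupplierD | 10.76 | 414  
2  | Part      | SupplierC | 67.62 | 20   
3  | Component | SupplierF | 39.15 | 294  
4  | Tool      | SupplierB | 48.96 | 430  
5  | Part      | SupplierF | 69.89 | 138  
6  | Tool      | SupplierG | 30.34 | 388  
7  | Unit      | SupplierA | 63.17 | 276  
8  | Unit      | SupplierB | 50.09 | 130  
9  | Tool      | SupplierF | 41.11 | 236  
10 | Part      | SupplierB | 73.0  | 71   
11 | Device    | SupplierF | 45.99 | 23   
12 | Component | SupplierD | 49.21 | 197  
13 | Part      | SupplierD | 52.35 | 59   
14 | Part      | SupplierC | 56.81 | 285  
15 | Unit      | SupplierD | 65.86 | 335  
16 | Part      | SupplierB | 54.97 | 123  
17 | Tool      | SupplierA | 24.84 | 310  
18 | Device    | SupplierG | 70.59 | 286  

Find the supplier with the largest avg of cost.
SELECT supplier, AVG(cost) as val
FROM products
GROUP BY supplier
ORDER BY val DESC
LIMIT 1

Result: SupplierC with avg(cost) = 62.22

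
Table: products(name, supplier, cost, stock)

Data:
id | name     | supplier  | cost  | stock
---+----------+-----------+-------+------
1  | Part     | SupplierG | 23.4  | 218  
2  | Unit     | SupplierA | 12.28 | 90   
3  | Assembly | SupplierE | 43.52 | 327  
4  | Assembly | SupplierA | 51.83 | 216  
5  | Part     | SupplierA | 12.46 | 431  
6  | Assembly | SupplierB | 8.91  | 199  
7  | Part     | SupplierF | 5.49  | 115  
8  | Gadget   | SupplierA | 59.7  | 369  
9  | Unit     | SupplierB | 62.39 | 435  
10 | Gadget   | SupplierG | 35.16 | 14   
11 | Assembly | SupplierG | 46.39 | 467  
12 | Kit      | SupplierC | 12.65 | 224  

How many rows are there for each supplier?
SELECT supplier, COUNT(*) as count
FROM products
GROUP BY supplier

Result:
  SupplierA: 4
  SupplierB: 2
  SupplierC: 1
  SupplierE: 1
  SupplierF: 1
  SupplierG: 3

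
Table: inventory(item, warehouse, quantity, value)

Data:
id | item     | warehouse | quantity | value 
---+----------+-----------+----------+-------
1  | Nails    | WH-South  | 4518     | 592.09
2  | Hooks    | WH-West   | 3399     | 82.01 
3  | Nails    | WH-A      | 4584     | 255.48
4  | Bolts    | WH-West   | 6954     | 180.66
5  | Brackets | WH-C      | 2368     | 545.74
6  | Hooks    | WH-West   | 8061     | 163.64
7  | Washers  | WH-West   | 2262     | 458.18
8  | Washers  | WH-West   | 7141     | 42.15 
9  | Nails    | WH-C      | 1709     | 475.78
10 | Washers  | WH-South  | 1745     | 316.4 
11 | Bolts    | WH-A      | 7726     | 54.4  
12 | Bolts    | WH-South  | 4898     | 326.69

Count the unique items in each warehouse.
SELECT warehouse, COUNT(DISTINCT item)
FROM inventory
GROUP BY warehouse

Result:
  WH-A: 2 distinct
  WH-C: 2 distinct
  WH-South: 3 distinct
  WH-West: 3 distinct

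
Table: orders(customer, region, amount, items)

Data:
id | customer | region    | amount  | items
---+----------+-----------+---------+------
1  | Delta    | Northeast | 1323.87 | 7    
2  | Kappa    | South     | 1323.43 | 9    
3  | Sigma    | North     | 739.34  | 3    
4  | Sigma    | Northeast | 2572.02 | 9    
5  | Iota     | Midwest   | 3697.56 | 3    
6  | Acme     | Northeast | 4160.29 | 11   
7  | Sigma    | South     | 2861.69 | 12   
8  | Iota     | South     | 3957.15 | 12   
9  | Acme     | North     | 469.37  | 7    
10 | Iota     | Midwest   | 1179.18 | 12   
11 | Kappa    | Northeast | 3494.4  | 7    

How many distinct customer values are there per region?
SELECT region, COUNT(DISTINCT customer)
FROM orders
GROUP BY region

Result:
  Midwest: 1 distinct
  North: 2 distinct
  Northeast: 4 distinct
  South: 3 distinct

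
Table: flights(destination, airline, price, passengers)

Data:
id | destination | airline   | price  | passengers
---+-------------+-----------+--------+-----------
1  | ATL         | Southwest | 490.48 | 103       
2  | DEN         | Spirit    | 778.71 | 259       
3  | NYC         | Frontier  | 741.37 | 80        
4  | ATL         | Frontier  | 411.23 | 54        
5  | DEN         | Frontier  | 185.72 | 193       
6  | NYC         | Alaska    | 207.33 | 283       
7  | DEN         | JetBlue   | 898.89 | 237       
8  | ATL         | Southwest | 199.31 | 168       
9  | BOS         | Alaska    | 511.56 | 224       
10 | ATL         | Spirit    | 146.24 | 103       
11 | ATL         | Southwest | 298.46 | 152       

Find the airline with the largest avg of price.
SELECT airline, AVG(price) as val
FROM flights
GROUP BY airline
ORDER BY val DESC
LIMIT 1

Result: JetBlue with avg(price) = 898.89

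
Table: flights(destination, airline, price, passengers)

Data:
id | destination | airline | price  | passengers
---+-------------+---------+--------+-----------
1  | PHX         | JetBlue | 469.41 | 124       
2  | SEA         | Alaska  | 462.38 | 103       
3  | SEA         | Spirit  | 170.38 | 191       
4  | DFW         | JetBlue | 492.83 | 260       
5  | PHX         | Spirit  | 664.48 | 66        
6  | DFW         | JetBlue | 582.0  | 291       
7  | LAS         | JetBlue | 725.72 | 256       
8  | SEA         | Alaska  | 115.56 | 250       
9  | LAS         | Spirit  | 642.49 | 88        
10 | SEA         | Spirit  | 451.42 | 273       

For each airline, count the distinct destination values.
SELECT airline, COUNT(DISTINCT destination)
FROM flights
GROUP BY airline

Result:
  Alaska: 1 distinct
  JetBlue: 3 distinct
  Spirit: 3 distinct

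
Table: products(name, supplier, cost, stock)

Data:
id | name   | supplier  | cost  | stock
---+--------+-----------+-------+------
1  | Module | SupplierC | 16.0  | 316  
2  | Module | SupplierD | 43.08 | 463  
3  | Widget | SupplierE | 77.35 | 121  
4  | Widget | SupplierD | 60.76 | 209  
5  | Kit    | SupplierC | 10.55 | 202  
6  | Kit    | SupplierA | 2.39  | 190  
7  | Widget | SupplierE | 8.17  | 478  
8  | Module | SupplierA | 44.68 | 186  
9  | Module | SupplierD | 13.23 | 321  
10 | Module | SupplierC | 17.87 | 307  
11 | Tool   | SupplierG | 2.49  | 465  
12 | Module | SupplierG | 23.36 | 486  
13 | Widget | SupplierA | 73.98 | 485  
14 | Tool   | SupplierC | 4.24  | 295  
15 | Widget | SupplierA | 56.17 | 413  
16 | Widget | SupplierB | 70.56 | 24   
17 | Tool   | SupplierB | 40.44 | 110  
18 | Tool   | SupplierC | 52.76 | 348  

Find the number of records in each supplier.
SELECT supplier, COUNT(*) as count
FROM products
GROUP BY supplier

Result:
  SupplierA: 4
  SupplierB: 2
  SupplierC: 5
  SupplierD: 3
  SupplierE: 2
  SupplierG: 2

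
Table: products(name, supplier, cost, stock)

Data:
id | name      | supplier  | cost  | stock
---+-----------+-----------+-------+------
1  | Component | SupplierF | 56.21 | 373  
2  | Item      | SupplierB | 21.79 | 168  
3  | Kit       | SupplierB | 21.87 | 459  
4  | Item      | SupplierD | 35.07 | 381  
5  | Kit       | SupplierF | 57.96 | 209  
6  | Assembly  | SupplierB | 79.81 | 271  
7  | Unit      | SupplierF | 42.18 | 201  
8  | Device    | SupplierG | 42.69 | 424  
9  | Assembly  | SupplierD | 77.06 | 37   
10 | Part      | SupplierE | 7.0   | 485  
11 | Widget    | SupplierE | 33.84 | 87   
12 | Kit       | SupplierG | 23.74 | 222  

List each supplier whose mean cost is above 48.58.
SELECT supplier, AVG(cost)
FROM products
GROUP BY supplier
HAVING AVG(cost) > 48.58

Result:
  SupplierD: avg=56.07
  SupplierF: avg=52.12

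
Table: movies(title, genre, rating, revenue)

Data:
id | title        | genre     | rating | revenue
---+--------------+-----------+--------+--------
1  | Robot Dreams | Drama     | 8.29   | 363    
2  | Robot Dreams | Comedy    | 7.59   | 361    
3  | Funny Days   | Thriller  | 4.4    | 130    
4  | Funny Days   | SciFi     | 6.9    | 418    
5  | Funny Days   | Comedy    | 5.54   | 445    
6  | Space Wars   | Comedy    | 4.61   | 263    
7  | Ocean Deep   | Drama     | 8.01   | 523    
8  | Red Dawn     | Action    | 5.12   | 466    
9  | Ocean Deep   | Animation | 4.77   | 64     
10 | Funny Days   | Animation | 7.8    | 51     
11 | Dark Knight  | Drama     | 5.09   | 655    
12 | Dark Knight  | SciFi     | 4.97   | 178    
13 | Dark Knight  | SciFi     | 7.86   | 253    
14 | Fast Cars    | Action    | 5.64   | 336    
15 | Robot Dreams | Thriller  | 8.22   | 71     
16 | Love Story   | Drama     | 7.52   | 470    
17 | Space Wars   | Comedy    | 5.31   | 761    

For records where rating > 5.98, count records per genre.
SELECT genre, COUNT(*)
FROM movies
WHERE rating > 5.98
GROUP BY genre

Note: WHERE filters rows before grouping.

Result:
  Animation: 1
  Comedy: 1
  Drama: 3
  SciFi: 2
  Thriller: 1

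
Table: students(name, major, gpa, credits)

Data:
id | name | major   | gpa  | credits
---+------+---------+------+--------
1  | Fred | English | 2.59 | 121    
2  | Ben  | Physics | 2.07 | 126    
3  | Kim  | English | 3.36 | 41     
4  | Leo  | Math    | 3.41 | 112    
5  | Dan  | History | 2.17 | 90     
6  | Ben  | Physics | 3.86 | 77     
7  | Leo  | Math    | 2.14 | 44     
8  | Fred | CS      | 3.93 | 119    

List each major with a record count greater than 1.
SELECT major, COUNT(*) as cnt
FROM students
GROUP BY major
HAVING COUNT(*) > 1

Result:
  English: 2
  Math: 2
  Physics: 2

Note: HAVING filters groups after aggregation, WHERE filters rows before.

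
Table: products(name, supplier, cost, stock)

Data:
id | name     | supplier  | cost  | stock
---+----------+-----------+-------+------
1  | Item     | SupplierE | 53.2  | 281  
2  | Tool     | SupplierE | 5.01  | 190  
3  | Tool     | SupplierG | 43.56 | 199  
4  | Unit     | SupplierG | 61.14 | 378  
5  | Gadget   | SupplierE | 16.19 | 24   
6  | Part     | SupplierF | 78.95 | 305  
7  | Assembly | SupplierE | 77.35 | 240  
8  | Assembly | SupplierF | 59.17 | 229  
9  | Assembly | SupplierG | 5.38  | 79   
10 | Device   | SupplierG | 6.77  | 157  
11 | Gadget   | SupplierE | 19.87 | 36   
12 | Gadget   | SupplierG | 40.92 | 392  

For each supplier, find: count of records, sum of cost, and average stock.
SELECT supplier,
       COUNT(*) as cnt,
       SUM(cost) as total_cost,
       AVG(stock) as avg_stock
FROM products
GROUP BY supplier

Result:
  SupplierE: 5 records, 171.62 total cost, 154.20 avg stock
  SupplierF: 2 records, 138.12 total cost, 267.00 avg stock
  SupplierG: 5 records, 157.77 total cost, 241.00 avg stock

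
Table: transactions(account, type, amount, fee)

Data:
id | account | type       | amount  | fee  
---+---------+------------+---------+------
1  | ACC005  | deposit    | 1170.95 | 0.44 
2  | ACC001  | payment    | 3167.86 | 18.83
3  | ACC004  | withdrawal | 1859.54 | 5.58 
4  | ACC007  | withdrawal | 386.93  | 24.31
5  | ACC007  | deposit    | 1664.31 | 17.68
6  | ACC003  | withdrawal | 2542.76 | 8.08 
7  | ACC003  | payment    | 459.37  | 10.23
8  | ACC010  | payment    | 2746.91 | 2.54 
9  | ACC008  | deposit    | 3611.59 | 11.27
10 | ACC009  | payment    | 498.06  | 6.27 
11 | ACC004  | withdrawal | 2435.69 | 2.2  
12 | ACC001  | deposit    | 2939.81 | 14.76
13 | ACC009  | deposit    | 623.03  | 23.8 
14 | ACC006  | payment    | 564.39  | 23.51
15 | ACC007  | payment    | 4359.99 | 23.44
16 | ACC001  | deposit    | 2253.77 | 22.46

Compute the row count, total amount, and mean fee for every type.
SELECT type,
       COUNT(*) as cnt,
       SUM(amount) as total_amount,
       AVG(fee) as avg_fee
FROM transactions
GROUP BY type

Result:
  deposit: 6 records, 12263.46 total amount, 15.07 avg fee
  payment: 6 records, 11796.58 total amount, 14.14 avg fee
  withdrawal: 4 records, 7224.92 total amount, 10.04 avg fee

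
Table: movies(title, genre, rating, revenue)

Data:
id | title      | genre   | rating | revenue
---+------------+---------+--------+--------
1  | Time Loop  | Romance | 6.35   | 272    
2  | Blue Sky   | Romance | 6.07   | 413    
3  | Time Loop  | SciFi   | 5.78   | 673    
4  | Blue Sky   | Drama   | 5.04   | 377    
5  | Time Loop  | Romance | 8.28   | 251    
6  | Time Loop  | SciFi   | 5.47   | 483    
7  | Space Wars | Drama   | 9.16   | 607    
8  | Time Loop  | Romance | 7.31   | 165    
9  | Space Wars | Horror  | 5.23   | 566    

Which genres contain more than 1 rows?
SELECT genre, COUNT(*) as cnt
FROM movies
GROUP BY genre
HAVING COUNT(*) > 1

Result:
  Drama: 2
  Romance: 4
  SciFi: 2

Note: HAVING filters groups after aggregation, WHERE filters rows before.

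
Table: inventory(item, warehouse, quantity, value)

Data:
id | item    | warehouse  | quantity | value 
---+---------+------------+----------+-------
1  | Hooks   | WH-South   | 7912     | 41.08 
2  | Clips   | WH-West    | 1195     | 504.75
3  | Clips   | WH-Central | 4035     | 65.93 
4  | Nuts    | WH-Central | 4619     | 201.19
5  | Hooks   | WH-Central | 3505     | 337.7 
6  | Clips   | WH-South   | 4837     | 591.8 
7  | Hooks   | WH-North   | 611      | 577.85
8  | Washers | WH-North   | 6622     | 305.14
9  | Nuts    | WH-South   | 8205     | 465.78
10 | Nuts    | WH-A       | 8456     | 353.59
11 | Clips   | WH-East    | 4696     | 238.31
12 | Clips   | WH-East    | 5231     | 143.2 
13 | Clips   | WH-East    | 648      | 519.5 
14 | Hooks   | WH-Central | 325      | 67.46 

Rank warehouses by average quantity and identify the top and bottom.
SELECT warehouse, AVG(quantity)
FROM inventory
GROUP BY warehouse
ORDER BY AVG(quantity)

All groups:
  WH-West: 1195.00
  WH-Central: 3121.00
  WH-East: 3525.00
  WH-North: 3616.50
  WH-South: 6984.67
  WH-A: 8456.00

Highest: WH-A (8456.00)
Lowest: WH-West (1195.00)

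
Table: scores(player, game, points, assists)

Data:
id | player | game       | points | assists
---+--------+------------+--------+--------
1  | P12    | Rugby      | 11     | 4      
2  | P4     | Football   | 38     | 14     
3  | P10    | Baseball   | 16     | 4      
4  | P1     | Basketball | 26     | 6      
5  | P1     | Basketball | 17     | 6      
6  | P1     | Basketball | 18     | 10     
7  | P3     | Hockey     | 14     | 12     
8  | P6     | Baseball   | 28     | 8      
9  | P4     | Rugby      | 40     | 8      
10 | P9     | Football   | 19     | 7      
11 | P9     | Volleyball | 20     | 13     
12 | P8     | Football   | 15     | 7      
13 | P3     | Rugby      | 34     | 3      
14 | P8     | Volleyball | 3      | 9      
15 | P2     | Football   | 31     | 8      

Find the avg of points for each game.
SELECT game, AVG(points) as result
FROM scores
GROUP BY game

Result:
  Baseball: 22.00
  Basketball: 20.33
  Football: 25.75
  Hockey: 14.00
  Rugby: 28.33
  Volleyball: 11.50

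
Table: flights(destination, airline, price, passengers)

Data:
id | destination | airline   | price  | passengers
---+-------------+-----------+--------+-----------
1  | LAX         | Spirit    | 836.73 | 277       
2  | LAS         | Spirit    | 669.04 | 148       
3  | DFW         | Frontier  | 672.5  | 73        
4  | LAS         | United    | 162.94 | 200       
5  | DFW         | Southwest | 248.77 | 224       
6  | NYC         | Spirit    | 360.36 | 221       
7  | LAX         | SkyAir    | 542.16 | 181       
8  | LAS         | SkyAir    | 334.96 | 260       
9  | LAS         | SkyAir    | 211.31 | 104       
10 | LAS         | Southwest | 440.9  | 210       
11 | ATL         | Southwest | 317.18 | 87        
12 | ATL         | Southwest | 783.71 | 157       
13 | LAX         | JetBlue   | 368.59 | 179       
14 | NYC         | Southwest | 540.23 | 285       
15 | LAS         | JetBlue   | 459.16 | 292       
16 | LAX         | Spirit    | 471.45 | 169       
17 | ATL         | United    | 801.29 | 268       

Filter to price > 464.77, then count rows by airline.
SELECT airline, COUNT(*)
FROM flights
WHERE price > 464.77
GROUP BY airline

Note: WHERE filters rows before grouping.

Result:
  Frontier: 1
  SkyAir: 1
  Southwest: 2
  Spirit: 3
  United: 1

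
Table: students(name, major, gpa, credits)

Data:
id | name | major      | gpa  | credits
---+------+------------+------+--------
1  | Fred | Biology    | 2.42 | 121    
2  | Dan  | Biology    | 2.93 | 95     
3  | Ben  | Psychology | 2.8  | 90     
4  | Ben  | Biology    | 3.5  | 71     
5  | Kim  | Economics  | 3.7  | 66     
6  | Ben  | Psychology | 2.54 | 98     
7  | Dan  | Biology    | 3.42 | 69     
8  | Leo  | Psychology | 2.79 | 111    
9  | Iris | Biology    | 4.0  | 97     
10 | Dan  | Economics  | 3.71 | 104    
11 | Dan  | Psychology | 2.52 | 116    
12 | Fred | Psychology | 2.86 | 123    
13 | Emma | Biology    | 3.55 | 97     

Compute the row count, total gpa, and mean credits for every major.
SELECT major,
       COUNT(*) as cnt,
       SUM(gpa) as total_gpa,
       AVG(credits) as avg_credits
FROM students
GROUP BY major

Result:
  Biology: 6 records, 19.82 total gpa, 91.67 avg credits
  Economics: 2 records, 7.41 total gpa, 85.00 avg credits
  Psychology: 5 records, 13.51 total gpa, 107.60 avg credits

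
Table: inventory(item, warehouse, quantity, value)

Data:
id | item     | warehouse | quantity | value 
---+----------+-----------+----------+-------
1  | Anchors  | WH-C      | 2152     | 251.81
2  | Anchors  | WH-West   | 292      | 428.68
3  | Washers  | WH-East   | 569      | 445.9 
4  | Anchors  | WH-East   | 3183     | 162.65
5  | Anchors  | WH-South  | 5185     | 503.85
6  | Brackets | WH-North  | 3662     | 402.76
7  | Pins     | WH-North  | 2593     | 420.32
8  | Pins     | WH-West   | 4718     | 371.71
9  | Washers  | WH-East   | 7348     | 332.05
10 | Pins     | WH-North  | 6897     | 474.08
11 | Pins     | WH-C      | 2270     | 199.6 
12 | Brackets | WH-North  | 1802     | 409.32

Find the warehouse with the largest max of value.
SELECT warehouse, MAX(value) as val
FROM inventory
GROUP BY warehouse
ORDER BY val DESC
LIMIT 1

Result: WH-South with max(value) = 503.85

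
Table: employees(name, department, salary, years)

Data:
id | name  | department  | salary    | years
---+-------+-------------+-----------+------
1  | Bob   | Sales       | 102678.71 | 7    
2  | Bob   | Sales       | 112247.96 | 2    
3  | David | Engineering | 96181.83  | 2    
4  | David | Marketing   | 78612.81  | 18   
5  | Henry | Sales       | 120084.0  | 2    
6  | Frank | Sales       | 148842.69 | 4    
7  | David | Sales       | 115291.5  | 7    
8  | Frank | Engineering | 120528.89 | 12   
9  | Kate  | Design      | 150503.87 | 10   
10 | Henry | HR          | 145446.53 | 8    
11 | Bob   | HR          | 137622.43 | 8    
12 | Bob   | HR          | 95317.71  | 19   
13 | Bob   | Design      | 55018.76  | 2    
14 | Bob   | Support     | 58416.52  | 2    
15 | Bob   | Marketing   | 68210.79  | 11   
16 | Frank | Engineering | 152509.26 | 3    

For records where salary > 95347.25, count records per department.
SELECT department, COUNT(*)
FROM employees
WHERE salary > 95347.25
GROUP BY department

Note: WHERE filters rows before grouping.

Result:
  Design: 1
  Engineering: 3
  HR: 2
  Sales: 5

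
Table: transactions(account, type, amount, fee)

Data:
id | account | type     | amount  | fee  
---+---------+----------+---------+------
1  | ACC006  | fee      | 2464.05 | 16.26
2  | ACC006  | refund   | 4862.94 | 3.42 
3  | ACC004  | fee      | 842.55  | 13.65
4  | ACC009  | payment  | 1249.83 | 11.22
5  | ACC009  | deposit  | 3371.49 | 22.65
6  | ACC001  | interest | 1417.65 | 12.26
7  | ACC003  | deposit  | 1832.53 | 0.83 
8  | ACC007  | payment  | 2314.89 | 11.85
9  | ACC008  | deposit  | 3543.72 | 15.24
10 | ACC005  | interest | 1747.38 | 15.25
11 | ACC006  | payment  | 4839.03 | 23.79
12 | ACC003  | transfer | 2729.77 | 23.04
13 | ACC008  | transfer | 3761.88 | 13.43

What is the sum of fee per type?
SELECT type, SUM(fee) as result
FROM transactions
GROUP BY type

Result:
  deposit: 38.72
  fee: 29.91
  interest: 27.51
  payment: 46.86
  refund: 3.42
  transfer: 36.47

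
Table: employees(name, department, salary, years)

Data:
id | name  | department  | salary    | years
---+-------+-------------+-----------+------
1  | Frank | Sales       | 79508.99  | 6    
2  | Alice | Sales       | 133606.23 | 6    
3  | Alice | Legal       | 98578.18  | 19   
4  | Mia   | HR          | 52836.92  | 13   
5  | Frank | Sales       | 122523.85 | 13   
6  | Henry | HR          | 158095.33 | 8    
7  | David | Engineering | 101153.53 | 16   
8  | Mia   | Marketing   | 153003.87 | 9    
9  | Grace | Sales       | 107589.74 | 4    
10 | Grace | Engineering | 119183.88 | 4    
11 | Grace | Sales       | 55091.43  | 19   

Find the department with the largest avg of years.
SELECT department, AVG(years) as val
FROM employees
GROUP BY department
ORDER BY val DESC
LIMIT 1

Result: Legal with avg(years) = 19.00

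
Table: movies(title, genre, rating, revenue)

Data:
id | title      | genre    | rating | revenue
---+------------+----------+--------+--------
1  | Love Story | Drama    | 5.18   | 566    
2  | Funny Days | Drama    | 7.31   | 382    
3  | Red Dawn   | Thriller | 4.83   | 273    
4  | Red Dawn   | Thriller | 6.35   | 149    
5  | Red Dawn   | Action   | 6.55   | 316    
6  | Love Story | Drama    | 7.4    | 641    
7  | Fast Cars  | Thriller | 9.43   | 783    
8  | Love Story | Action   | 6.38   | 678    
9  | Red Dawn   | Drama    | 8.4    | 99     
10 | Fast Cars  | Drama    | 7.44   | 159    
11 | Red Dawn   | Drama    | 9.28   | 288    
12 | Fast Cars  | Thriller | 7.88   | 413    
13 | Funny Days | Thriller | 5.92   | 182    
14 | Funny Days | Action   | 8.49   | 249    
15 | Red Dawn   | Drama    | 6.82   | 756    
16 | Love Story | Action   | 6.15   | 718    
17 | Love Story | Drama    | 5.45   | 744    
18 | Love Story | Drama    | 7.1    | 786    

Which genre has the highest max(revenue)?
SELECT genre, MAX(revenue) as val
FROM movies
GROUP BY genre
ORDER BY val DESC
LIMIT 1

Result: Drama with max(revenue) = 786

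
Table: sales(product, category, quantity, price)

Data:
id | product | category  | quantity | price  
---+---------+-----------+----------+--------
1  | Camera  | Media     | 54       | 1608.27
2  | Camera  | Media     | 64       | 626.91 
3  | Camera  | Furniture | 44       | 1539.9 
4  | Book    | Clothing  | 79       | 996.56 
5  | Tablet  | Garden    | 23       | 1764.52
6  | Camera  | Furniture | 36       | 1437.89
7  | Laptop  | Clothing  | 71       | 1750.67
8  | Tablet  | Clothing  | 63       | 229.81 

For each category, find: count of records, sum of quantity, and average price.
SELECT category,
       COUNT(*) as cnt,
       SUM(quantity) as total_quantity,
       AVG(price) as avg_price
FROM sales
GROUP BY category

Result:
  Clothing: 3 records, 213 total quantity, 992.35 avg price
  Furniture: 2 records, 80 total quantity, 1488.90 avg price
  Garden: 1 records, 23 total quantity, 1764.52 avg price
  Media: 2 records, 118 total quantity, 1117.59 avg price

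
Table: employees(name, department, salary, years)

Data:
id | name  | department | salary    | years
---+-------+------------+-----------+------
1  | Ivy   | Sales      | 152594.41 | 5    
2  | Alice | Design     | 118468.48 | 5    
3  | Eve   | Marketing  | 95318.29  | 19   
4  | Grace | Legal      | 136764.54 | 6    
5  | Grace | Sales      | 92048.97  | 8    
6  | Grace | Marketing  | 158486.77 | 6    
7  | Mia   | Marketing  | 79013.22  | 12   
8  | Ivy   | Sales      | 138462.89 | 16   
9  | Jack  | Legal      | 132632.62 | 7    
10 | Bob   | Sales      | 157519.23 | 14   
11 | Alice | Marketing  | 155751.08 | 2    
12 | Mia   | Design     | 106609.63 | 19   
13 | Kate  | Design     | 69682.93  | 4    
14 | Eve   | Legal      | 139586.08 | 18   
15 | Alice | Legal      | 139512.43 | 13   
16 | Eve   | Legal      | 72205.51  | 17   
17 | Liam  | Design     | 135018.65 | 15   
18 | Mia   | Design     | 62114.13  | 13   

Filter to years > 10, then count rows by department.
SELECT department, COUNT(*)
FROM employees
WHERE years > 10
GROUP BY department

Note: WHERE filters rows before grouping.

Result:
  Design: 3
  Legal: 3
  Marketing: 2
  Sales: 2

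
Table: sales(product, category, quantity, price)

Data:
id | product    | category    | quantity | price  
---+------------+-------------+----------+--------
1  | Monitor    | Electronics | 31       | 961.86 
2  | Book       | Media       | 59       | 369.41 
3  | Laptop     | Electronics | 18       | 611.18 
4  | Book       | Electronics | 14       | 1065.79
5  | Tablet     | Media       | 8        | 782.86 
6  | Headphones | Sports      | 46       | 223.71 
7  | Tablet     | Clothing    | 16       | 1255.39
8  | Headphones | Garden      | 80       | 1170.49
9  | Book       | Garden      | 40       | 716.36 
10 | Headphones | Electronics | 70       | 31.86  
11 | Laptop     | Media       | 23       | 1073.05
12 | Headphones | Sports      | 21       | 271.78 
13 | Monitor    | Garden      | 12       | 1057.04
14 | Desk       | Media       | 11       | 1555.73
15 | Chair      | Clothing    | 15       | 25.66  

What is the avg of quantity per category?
SELECT category, AVG(quantity) as result
FROM sales
GROUP BY category

Result:
  Clothing: 15.50
  Electronics: 33.25
  Garden: 44.00
  Media: 25.25
  Sports: 33.50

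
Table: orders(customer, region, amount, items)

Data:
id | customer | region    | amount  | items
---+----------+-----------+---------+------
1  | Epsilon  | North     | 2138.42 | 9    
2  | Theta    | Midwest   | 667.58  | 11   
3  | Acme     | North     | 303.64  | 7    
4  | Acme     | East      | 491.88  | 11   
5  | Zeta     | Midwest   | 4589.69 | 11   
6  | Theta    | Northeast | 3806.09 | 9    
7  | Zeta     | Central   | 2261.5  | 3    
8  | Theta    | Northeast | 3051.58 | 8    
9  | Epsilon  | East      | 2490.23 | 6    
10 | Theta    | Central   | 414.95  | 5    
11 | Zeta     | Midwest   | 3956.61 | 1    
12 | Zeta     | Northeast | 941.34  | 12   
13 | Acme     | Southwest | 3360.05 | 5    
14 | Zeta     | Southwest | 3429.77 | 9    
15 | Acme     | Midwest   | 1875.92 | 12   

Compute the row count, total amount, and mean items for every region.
SELECT region,
       COUNT(*) as cnt,
       SUM(amount) as total_amount,
       AVG(items) as avg_items
FROM orders
GROUP BY region

Result:
  Central: 2 records, 2676.45 total amount, 4.00 avg items
  East: 2 records, 2982.11 total amount, 8.50 avg items
  Midwest: 4 records, 11089.80 total amount, 8.75 avg items
  North: 2 records, 2442.06 total amount, 8.00 avg items
  Northeast: 3 records, 7799.01 total amount, 9.67 avg items
  Southwest: 2 records, 6789.82 total amount, 7.00 avg items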